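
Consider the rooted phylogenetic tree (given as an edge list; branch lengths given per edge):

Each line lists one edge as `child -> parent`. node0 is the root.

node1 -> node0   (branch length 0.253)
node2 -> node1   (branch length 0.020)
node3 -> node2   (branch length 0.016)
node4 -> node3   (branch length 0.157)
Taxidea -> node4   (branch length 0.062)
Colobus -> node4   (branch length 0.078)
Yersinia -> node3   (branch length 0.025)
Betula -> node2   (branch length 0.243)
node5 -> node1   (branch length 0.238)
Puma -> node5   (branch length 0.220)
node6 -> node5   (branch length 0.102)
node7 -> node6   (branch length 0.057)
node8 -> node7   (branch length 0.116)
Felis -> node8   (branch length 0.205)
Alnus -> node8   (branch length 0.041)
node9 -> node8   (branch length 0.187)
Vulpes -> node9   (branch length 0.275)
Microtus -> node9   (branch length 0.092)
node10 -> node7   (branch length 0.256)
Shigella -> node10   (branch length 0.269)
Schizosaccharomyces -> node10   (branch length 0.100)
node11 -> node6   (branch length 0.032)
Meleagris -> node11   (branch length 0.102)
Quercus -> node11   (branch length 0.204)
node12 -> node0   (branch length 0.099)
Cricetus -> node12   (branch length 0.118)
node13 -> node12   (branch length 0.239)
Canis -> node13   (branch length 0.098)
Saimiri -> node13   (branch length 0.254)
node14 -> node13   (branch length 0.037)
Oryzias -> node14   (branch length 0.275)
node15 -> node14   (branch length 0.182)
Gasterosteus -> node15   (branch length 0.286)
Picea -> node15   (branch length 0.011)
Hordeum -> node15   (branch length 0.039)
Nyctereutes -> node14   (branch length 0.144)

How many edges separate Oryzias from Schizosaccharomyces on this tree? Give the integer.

10

The MRCA of Oryzias and Schizosaccharomyces is the root of the tree.
From Oryzias up to that node: 4 branches. From Schizosaccharomyces up to the same node: 6 branches. Total: 4 + 6 = 10.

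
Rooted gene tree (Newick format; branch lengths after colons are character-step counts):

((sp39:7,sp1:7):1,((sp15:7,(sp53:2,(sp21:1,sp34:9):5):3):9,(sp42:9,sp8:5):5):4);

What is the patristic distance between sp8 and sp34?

36

The path runs sp8 → … → MRCA → … → sp34; the MRCA is the node subtending ((sp15,(sp53,(sp21,sp34))),(sp42,sp8)).
Branch lengths along that path: 5 + 5 + 9 + 3 + 5 + 9 = 36.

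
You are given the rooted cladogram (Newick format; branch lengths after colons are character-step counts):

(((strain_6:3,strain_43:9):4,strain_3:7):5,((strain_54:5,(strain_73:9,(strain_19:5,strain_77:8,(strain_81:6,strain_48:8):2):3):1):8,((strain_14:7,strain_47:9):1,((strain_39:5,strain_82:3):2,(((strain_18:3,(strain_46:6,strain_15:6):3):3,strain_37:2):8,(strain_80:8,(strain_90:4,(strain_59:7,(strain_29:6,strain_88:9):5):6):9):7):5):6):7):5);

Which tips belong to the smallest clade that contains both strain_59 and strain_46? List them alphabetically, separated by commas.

strain_15, strain_18, strain_29, strain_37, strain_46, strain_59, strain_80, strain_88, strain_90

Tracing strain_59: it sits inside (strain_59,(strain_29,strain_88)).
Tracing strain_46: it sits inside (strain_46,strain_15).
The smallest clade enclosing both is (((strain_18,(strain_46,strain_15)),strain_37),(strain_80,(strain_90,(strain_59,(strain_29,strain_88))))); the answer is its 9 terminal taxa in alphabetical order.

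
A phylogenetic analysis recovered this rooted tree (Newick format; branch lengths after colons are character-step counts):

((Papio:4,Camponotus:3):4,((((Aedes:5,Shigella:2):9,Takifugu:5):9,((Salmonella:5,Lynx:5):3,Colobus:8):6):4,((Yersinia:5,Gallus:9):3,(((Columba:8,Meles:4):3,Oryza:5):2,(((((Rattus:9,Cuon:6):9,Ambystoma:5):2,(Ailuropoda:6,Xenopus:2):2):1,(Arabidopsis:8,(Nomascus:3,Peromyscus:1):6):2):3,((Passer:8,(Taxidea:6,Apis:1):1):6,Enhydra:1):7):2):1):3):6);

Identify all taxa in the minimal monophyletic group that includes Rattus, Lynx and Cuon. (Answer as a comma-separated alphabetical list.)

Aedes, Ailuropoda, Ambystoma, Apis, Arabidopsis, Colobus, Columba, Cuon, Enhydra, Gallus, Lynx, Meles, Nomascus, Oryza, Passer, Peromyscus, Rattus, Salmonella, Shigella, Takifugu, Taxidea, Xenopus, Yersinia

Tracing Rattus: it sits inside (Rattus,Cuon).
Tracing Lynx: it sits inside (Salmonella,Lynx).
Tracing Cuon: it sits inside (Rattus,Cuon).
The smallest clade enclosing all 3 is ((((Aedes,Shigella),Takifugu),((Salmonella,Lynx),Colobus)),((Yersinia,Gallus),(((Columba,Meles),Oryza),(((((Rattus,Cuon),Ambystoma),(Ailuropoda,Xenopus)),(Arabidopsis,(Nomascus,Peromyscus))),((Passer,(Taxidea,Apis)),Enhydra))))); the answer is its 23 terminal taxa in alphabetical order.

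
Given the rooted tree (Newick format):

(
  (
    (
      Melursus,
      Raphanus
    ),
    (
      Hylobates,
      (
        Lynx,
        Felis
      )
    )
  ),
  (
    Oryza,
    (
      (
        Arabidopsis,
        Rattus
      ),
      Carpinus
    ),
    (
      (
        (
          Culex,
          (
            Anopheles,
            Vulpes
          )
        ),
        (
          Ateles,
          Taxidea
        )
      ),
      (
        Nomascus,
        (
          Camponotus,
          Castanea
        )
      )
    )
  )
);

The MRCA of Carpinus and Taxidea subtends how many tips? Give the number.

The MRCA of Carpinus and Taxidea is the node subtending (Oryza,((Arabidopsis,Rattus),Carpinus),(((Culex,(Anopheles,Vulpes)),(Ateles,Taxidea)),(Nomascus,(Camponotus,Castanea)))).
That clade contains 12 terminal taxa: Anopheles, Arabidopsis, Ateles, Camponotus, Carpinus, Castanea, Culex, Nomascus, Oryza, Rattus, Taxidea, Vulpes.

12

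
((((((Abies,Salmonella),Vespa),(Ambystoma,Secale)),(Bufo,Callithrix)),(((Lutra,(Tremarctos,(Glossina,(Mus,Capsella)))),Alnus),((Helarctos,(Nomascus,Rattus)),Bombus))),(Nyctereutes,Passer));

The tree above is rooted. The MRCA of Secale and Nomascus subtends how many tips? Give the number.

The MRCA of Secale and Nomascus is the node subtending (((((Abies,Salmonella),Vespa),(Ambystoma,Secale)),(Bufo,Callithrix)),(((Lutra,(Tremarctos,(Glossina,(Mus,Capsella)))),Alnus),((Helarctos,(Nomascus,Rattus)),Bombus))).
That clade contains 17 terminal taxa: Abies, Alnus, Ambystoma, Bombus, Bufo, Callithrix, Capsella, Glossina, Helarctos, Lutra, Mus, Nomascus, Rattus, Salmonella, Secale, Tremarctos, Vespa.

17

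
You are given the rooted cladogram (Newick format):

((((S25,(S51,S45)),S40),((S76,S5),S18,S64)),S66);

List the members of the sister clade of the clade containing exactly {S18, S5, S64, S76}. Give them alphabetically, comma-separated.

The clade containing exactly {S18, S5, S64, S76} attaches to the tree at the node subtending (((S25,(S51,S45)),S40),((S76,S5),S18,S64)).
The other lineage descending from that same node — the sister group — is ((S25,(S51,S45)),S40); its 4 tips in alphabetical order are the answer.

S25, S40, S45, S51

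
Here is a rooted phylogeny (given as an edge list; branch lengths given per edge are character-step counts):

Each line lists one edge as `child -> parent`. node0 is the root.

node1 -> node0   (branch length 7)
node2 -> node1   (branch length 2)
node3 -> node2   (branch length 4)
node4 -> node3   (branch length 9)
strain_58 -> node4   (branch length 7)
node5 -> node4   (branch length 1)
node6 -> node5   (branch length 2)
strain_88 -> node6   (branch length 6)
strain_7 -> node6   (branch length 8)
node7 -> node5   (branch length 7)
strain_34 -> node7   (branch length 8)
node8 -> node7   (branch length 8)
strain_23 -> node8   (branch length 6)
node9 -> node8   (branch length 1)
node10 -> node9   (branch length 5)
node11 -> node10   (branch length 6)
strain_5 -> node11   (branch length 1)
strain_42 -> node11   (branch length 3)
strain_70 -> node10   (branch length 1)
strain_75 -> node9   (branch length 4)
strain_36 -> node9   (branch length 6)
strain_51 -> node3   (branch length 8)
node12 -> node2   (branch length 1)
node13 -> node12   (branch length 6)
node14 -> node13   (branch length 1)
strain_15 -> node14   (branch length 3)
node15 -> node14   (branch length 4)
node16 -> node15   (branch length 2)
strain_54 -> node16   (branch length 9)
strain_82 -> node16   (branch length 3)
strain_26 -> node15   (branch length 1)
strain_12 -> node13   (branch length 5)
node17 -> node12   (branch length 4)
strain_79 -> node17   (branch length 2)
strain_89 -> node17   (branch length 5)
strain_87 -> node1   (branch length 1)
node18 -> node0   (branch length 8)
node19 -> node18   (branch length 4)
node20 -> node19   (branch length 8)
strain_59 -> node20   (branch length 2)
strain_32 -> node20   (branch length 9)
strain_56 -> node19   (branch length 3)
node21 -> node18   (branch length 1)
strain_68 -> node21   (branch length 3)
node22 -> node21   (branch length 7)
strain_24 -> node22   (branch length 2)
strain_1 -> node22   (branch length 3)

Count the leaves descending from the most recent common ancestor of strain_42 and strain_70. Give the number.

3

The MRCA of strain_42 and strain_70 is the node subtending ((strain_5,strain_42),strain_70).
That clade contains 3 terminal taxa: strain_42, strain_5, strain_70.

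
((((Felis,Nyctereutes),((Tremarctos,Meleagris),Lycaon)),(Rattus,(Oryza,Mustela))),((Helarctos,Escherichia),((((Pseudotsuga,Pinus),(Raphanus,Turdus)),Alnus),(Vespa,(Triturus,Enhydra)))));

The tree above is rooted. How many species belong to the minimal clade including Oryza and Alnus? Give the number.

The MRCA of Oryza and Alnus is the root, so the clade is the entire tree.
That clade contains 18 terminal taxa: Alnus, Enhydra, Escherichia, Felis, Helarctos, Lycaon, Meleagris, Mustela, Nyctereutes, Oryza, Pinus, Pseudotsuga, Raphanus, Rattus, Tremarctos, Triturus, Turdus, Vespa.

18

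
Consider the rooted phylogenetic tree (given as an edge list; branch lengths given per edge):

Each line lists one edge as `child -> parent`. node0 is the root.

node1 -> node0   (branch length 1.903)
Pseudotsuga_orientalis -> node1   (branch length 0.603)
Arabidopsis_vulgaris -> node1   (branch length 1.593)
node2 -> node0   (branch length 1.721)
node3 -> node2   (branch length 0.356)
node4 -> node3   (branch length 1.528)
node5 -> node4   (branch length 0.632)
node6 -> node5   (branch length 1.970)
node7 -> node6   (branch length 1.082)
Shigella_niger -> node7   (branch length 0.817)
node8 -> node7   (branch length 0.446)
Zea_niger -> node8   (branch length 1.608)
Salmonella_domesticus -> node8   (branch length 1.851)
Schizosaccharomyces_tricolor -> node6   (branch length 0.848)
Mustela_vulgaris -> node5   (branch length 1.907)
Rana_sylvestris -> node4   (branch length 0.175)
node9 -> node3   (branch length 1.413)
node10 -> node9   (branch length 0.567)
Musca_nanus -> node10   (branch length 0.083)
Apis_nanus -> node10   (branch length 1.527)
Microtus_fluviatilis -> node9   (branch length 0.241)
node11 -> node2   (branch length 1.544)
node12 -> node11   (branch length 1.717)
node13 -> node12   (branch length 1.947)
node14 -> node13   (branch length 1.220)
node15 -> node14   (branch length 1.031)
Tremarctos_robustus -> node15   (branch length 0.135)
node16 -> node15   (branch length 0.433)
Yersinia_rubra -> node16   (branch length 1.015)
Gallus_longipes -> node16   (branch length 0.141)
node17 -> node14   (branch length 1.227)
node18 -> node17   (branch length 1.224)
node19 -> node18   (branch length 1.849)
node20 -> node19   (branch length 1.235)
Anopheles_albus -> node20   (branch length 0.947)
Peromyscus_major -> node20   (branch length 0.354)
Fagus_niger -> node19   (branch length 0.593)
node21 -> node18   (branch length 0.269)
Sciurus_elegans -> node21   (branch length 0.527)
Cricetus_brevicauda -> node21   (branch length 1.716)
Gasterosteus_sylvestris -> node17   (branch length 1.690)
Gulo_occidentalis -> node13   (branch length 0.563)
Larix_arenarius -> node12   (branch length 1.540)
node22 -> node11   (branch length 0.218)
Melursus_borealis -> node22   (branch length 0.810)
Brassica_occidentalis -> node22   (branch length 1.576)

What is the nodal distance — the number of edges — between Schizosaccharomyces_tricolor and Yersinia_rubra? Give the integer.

12

The MRCA of Schizosaccharomyces_tricolor and Yersinia_rubra is the node subtending ((((((Shigella_niger,(Zea_niger,Salmonella_domesticus)),Schizosaccharomyces_tricolor),Mustela_vulgaris),Rana_sylvestris),((Musca_nanus,Apis_nanus),Microtus_fluviatilis)),(((((Tremarctos_robustus,(Yersinia_rubra,Gallus_longipes)),((((Anopheles_albus,Peromyscus_major),Fagus_niger),(Sciurus_elegans,Cricetus_brevicauda)),Gasterosteus_sylvestris)),Gulo_occidentalis),Larix_arenarius),(Melursus_borealis,Brassica_occidentalis))).
From Schizosaccharomyces_tricolor up to that node: 5 branches. From Yersinia_rubra up to the same node: 7 branches. Total: 5 + 7 = 12.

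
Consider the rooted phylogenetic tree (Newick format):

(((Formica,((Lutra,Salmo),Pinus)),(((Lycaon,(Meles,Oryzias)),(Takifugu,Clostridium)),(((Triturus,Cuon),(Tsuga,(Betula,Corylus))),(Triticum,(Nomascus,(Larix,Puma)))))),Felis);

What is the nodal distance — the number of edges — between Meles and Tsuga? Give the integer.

The MRCA of Meles and Tsuga is the node subtending (((Lycaon,(Meles,Oryzias)),(Takifugu,Clostridium)),(((Triturus,Cuon),(Tsuga,(Betula,Corylus))),(Triticum,(Nomascus,(Larix,Puma))))).
From Meles up to that node: 4 branches. From Tsuga up to the same node: 4 branches. Total: 4 + 4 = 8.

8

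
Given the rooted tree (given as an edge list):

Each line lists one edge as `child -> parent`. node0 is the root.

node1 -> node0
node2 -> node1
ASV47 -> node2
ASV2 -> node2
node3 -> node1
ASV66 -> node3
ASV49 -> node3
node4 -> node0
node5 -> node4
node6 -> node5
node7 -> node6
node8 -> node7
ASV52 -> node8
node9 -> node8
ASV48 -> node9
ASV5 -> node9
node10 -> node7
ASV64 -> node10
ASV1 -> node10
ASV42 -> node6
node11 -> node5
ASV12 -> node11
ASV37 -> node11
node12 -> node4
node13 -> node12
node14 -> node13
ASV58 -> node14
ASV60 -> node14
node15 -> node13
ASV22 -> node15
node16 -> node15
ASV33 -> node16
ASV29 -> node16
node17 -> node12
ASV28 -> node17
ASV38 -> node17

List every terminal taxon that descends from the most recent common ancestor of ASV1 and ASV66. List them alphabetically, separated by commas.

ASV1, ASV12, ASV2, ASV22, ASV28, ASV29, ASV33, ASV37, ASV38, ASV42, ASV47, ASV48, ASV49, ASV5, ASV52, ASV58, ASV60, ASV64, ASV66

Tracing ASV1: it sits inside (ASV64,ASV1).
Tracing ASV66: it sits inside (ASV66,ASV49).
The smallest clade enclosing both is the whole tree (their MRCA is the root), so the answer is all 19 tips in alphabetical order.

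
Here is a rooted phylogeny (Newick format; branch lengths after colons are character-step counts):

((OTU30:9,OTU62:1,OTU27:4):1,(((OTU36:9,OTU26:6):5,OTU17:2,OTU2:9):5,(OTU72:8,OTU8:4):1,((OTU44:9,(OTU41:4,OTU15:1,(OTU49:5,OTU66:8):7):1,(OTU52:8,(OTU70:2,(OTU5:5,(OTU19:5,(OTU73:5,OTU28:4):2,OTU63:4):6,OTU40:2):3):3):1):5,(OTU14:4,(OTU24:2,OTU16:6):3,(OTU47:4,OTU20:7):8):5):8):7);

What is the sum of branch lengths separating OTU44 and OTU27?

34

The path runs OTU44 → … → MRCA → … → OTU27; the MRCA is the root of the tree.
Branch lengths along that path: 9 + 5 + 8 + 7 + 1 + 4 = 34.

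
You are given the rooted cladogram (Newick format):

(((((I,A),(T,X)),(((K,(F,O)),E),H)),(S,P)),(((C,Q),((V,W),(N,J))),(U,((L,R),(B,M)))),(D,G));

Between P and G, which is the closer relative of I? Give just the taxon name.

The MRCA of I and P subtends ((((I,A),(T,X)),(((K,(F,O)),E),H)),(S,P)) (11 taxa).
The MRCA of I and G is the root, subtending the entire tree (24 taxa).
The first is nested inside the second, so I shares a more recent common ancestor with P.

P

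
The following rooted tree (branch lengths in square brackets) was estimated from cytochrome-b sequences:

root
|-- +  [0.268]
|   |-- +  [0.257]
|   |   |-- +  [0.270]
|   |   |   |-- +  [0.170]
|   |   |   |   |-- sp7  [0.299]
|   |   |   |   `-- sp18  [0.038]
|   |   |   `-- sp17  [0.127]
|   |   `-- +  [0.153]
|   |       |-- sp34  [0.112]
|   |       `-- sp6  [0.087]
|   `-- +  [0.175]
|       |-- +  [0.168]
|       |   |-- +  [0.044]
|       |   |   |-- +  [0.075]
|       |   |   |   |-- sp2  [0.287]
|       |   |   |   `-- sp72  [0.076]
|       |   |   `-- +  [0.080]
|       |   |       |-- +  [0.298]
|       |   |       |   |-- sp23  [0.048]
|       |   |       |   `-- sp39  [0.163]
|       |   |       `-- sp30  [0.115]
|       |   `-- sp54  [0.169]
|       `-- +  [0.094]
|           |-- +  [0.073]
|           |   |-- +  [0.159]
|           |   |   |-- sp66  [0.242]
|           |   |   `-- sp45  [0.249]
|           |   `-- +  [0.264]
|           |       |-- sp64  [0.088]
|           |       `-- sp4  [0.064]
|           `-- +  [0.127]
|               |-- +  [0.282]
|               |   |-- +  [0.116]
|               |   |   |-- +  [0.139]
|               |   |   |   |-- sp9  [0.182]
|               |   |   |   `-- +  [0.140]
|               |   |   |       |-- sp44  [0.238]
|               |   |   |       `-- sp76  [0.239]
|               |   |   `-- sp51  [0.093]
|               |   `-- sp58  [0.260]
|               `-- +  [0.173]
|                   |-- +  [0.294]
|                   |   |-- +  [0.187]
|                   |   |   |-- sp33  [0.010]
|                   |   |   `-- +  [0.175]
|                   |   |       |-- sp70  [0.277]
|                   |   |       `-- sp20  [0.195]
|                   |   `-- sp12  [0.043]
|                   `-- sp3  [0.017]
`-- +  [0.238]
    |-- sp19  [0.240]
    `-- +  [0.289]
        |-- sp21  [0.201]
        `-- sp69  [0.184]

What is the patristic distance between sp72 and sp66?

0.931

The path runs sp72 → … → MRCA → … → sp66; the MRCA is the node subtending ((((sp2,sp72),((sp23,sp39),sp30)),sp54),(((sp66,sp45),(sp64,sp4)),((((sp9,(sp44,sp76)),sp51),sp58),(((sp33,(sp70,sp20)),sp12),sp3)))).
Branch lengths along that path: 0.076 + 0.075 + 0.044 + 0.168 + 0.094 + 0.073 + 0.159 + 0.242 = 0.931.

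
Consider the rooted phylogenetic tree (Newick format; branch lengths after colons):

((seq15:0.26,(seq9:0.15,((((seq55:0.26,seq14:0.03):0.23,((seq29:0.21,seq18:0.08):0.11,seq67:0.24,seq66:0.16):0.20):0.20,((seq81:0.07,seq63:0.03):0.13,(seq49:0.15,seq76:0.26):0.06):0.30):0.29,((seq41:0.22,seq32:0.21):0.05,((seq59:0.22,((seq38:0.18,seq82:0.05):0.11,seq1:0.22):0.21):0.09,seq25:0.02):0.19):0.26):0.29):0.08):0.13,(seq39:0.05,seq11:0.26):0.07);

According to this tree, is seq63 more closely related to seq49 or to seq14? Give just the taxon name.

seq49

The MRCA of seq63 and seq49 subtends ((seq81,seq63),(seq49,seq76)) (4 taxa).
The MRCA of seq63 and seq14 subtends (((seq55,seq14),((seq29,seq18),seq67,seq66)),((seq81,seq63),(seq49,seq76))) (10 taxa).
The first is nested inside the second, so seq63 shares a more recent common ancestor with seq49.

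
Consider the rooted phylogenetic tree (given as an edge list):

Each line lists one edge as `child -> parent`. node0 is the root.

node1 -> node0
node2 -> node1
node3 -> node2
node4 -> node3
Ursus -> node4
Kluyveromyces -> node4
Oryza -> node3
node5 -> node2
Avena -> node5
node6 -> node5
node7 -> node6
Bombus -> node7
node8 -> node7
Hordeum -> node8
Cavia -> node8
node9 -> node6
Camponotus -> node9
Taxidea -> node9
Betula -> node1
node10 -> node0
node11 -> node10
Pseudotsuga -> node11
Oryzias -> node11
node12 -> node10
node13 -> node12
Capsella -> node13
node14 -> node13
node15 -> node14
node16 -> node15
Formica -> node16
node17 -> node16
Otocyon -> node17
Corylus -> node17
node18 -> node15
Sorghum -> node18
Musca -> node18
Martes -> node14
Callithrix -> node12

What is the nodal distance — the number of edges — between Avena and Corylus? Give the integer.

12

The MRCA of Avena and Corylus is the root of the tree.
From Avena up to that node: 4 branches. From Corylus up to the same node: 8 branches. Total: 4 + 8 = 12.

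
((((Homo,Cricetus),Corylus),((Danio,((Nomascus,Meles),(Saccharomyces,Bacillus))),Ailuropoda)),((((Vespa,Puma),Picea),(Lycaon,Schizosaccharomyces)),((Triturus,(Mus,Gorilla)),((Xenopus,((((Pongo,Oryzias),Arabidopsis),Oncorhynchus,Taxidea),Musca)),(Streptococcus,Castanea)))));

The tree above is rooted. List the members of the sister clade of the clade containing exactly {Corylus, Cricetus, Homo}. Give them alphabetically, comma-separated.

The clade containing exactly {Corylus, Cricetus, Homo} attaches to the tree at the node subtending (((Homo,Cricetus),Corylus),((Danio,((Nomascus,Meles),(Saccharomyces,Bacillus))),Ailuropoda)).
The other lineage descending from that same node — the sister group — is ((Danio,((Nomascus,Meles),(Saccharomyces,Bacillus))),Ailuropoda); its 6 tips in alphabetical order are the answer.

Ailuropoda, Bacillus, Danio, Meles, Nomascus, Saccharomyces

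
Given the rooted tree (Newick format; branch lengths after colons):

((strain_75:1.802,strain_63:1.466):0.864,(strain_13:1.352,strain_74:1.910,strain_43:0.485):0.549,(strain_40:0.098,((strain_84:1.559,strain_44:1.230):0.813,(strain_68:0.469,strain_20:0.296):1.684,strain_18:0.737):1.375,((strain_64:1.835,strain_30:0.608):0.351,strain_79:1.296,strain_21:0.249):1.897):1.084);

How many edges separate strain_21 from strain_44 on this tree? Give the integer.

The MRCA of strain_21 and strain_44 is the node subtending (strain_40,((strain_84,strain_44),(strain_68,strain_20),strain_18),((strain_64,strain_30),strain_79,strain_21)).
From strain_21 up to that node: 2 branches. From strain_44 up to the same node: 3 branches. Total: 2 + 3 = 5.

5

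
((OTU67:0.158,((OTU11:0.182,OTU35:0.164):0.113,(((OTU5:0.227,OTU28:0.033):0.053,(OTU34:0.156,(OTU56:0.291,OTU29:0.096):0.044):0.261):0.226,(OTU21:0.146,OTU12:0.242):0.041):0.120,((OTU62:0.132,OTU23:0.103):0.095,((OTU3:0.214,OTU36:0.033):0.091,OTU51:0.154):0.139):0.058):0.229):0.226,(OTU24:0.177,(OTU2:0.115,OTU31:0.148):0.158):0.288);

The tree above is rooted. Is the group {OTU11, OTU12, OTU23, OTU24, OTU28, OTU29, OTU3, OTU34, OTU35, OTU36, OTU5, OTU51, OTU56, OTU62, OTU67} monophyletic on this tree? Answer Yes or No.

No

The MRCA of the listed taxa is the root, so the smallest clade containing them is the whole tree.
That clade also contains OTU2, OTU21, OTU31, which are not in the proposed group, so the group is not monophyletic.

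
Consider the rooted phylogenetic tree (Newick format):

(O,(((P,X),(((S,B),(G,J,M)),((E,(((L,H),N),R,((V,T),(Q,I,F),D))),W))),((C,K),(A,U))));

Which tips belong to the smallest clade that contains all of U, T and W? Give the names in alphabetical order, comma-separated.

Tracing U: it sits inside (A,U).
Tracing T: it sits inside (V,T).
Tracing W: it sits inside ((E,(((L,H),N),R,((V,T),(Q,I,F),D))),W).
The smallest clade enclosing all 3 is (((P,X),(((S,B),(G,J,M)),((E,(((L,H),N),R,((V,T),(Q,I,F),D))),W))),((C,K),(A,U))); the answer is its 23 terminal taxa in alphabetical order.

A, B, C, D, E, F, G, H, I, J, K, L, M, N, P, Q, R, S, T, U, V, W, X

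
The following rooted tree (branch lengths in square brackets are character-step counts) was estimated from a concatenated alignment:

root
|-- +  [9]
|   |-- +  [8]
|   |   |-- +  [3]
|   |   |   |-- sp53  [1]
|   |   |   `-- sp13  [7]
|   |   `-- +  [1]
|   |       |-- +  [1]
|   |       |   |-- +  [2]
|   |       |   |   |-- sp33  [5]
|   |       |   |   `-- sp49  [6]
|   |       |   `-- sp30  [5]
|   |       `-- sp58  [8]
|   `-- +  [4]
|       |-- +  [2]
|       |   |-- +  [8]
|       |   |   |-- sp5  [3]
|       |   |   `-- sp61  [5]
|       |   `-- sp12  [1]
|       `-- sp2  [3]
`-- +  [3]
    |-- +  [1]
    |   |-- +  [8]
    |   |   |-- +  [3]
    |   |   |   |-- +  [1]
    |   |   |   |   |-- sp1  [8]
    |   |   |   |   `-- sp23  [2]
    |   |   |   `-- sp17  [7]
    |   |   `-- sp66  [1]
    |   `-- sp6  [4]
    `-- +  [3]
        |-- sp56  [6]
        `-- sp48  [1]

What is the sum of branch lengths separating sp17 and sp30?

46

The path runs sp17 → … → MRCA → … → sp30; the MRCA is the root of the tree.
Branch lengths along that path: 7 + 3 + 8 + 1 + 3 + 9 + 8 + 1 + 1 + 5 = 46.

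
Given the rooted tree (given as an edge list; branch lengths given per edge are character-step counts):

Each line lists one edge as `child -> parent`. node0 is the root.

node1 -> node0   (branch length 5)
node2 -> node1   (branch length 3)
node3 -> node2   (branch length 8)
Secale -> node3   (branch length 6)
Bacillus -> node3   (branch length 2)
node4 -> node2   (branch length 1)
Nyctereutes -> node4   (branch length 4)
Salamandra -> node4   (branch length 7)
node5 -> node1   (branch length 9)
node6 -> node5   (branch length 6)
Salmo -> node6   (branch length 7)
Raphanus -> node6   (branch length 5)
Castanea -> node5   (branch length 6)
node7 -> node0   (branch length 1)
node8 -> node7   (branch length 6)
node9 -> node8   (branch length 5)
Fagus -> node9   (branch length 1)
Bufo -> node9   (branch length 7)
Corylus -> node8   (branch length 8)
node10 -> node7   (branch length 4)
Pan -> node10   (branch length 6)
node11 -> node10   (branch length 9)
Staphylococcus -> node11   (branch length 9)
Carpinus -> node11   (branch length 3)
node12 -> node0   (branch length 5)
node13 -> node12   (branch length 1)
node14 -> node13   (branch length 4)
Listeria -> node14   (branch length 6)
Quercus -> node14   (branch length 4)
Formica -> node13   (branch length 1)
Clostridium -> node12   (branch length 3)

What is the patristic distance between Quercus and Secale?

The path runs Quercus → … → MRCA → … → Secale; the MRCA is the root of the tree.
Branch lengths along that path: 4 + 4 + 1 + 5 + 5 + 3 + 8 + 6 = 36.

36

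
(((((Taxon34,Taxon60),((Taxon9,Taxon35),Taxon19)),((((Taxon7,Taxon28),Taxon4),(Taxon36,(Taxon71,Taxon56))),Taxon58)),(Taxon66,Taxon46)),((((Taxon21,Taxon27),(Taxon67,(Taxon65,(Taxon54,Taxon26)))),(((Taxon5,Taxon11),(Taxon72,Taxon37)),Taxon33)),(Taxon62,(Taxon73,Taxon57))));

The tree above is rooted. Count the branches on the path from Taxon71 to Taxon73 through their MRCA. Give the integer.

11

The MRCA of Taxon71 and Taxon73 is the root of the tree.
From Taxon71 up to that node: 7 branches. From Taxon73 up to the same node: 4 branches. Total: 7 + 4 = 11.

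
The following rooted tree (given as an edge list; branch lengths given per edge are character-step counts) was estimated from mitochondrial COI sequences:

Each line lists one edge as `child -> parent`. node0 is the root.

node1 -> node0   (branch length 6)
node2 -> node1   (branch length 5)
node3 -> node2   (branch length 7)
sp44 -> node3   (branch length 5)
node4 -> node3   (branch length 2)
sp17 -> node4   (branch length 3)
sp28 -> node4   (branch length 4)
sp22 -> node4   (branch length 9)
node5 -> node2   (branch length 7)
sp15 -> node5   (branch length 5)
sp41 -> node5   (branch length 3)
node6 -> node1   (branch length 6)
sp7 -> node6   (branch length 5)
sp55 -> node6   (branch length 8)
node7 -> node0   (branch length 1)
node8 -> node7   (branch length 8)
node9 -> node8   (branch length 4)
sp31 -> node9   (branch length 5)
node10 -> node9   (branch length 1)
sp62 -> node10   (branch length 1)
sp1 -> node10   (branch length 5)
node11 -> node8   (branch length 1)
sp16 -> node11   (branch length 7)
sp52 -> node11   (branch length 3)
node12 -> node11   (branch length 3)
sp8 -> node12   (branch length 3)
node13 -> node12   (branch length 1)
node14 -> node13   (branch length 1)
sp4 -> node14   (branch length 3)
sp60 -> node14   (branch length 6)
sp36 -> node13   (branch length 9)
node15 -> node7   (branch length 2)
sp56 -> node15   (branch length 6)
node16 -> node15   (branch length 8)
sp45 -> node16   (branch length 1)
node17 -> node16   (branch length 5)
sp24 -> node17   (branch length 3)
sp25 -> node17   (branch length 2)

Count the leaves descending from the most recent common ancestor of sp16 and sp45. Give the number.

The MRCA of sp16 and sp45 is the node subtending (((sp31,(sp62,sp1)),(sp16,sp52,(sp8,((sp4,sp60),sp36)))),(sp56,(sp45,(sp24,sp25)))).
That clade contains 13 terminal taxa: sp1, sp16, sp24, sp25, sp31, sp36, sp4, sp45, sp52, sp56, sp60, sp62, sp8.

13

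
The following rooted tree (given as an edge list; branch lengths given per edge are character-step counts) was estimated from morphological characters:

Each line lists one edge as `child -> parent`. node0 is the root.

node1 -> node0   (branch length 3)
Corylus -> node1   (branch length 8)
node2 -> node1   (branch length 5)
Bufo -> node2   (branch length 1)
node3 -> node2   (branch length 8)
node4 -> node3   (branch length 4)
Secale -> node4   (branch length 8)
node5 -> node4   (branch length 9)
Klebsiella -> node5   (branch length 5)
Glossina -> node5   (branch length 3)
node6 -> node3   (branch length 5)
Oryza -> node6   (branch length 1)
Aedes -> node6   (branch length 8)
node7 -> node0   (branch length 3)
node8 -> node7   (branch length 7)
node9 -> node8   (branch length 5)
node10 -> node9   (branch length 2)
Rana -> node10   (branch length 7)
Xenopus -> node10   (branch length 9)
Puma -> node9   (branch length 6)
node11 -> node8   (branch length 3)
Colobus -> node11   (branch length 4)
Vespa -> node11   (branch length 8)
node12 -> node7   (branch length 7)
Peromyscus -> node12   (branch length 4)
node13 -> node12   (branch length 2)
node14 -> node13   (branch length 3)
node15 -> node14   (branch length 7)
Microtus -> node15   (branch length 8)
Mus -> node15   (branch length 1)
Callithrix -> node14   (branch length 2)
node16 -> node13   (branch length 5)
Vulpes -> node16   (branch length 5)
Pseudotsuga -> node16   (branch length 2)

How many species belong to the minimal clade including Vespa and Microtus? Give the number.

The MRCA of Vespa and Microtus is the node subtending ((((Rana,Xenopus),Puma),(Colobus,Vespa)),(Peromyscus,(((Microtus,Mus),Callithrix),(Vulpes,Pseudotsuga)))).
That clade contains 11 terminal taxa: Callithrix, Colobus, Microtus, Mus, Peromyscus, Pseudotsuga, Puma, Rana, Vespa, Vulpes, Xenopus.

11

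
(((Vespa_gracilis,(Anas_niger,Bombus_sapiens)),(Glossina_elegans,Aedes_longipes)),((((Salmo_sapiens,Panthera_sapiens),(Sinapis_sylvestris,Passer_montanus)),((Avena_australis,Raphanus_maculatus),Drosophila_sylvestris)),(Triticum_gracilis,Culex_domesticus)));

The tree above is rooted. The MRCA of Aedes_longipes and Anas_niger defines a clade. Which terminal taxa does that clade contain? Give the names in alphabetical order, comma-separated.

Aedes_longipes, Anas_niger, Bombus_sapiens, Glossina_elegans, Vespa_gracilis

Tracing Aedes_longipes: it sits inside (Glossina_elegans,Aedes_longipes).
Tracing Anas_niger: it sits inside (Anas_niger,Bombus_sapiens).
The smallest clade enclosing both is ((Vespa_gracilis,(Anas_niger,Bombus_sapiens)),(Glossina_elegans,Aedes_longipes)); the answer is its 5 terminal taxa in alphabetical order.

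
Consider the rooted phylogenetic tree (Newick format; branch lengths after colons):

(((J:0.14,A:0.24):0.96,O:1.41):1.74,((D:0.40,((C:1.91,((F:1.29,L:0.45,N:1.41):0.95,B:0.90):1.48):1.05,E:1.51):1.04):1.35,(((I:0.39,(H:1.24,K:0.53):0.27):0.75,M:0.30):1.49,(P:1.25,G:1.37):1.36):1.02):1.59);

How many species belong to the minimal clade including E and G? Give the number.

13

The MRCA of E and G is the node subtending ((D,((C,((F,L,N),B)),E)),(((I,(H,K)),M),(P,G))).
That clade contains 13 terminal taxa: B, C, D, E, F, G, H, I, K, L, M, N, P.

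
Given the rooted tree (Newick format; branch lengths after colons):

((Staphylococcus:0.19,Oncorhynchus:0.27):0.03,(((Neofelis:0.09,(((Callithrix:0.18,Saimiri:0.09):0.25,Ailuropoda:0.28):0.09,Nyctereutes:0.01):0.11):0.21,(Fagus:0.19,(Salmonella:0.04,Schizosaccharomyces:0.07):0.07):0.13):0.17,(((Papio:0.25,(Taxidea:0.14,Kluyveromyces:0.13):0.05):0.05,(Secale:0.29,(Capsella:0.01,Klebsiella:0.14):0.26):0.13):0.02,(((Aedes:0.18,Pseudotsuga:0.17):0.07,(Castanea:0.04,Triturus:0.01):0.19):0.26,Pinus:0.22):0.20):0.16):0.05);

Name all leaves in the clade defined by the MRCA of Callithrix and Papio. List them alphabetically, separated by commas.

Aedes, Ailuropoda, Callithrix, Capsella, Castanea, Fagus, Klebsiella, Kluyveromyces, Neofelis, Nyctereutes, Papio, Pinus, Pseudotsuga, Saimiri, Salmonella, Schizosaccharomyces, Secale, Taxidea, Triturus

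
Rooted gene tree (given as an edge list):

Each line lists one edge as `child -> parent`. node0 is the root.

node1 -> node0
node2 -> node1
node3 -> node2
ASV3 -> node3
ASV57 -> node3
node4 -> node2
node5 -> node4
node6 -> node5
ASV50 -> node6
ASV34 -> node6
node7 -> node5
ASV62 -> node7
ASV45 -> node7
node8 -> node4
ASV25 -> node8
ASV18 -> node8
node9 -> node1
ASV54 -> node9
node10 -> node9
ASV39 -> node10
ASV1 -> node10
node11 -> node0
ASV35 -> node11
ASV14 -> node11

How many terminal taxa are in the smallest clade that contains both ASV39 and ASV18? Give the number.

The MRCA of ASV39 and ASV18 is the node subtending (((ASV3,ASV57),(((ASV50,ASV34),(ASV62,ASV45)),(ASV25,ASV18))),(ASV54,(ASV39,ASV1))).
That clade contains 11 terminal taxa: ASV1, ASV18, ASV25, ASV3, ASV34, ASV39, ASV45, ASV50, ASV54, ASV57, ASV62.

11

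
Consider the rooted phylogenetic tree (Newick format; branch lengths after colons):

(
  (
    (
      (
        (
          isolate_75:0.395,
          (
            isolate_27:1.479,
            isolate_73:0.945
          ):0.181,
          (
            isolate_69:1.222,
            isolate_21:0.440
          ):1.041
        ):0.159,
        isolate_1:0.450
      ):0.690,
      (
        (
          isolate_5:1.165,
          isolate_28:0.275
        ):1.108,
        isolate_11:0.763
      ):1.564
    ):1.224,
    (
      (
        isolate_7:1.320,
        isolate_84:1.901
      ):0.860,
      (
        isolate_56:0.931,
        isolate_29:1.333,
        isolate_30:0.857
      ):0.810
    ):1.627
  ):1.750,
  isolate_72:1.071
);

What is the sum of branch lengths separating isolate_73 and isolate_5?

The path runs isolate_73 → … → MRCA → … → isolate_5; the MRCA is the node subtending (((isolate_75,(isolate_27,isolate_73),(isolate_69,isolate_21)),isolate_1),((isolate_5,isolate_28),isolate_11)).
Branch lengths along that path: 0.945 + 0.181 + 0.159 + 0.690 + 1.564 + 1.108 + 1.165 = 5.812.

5.812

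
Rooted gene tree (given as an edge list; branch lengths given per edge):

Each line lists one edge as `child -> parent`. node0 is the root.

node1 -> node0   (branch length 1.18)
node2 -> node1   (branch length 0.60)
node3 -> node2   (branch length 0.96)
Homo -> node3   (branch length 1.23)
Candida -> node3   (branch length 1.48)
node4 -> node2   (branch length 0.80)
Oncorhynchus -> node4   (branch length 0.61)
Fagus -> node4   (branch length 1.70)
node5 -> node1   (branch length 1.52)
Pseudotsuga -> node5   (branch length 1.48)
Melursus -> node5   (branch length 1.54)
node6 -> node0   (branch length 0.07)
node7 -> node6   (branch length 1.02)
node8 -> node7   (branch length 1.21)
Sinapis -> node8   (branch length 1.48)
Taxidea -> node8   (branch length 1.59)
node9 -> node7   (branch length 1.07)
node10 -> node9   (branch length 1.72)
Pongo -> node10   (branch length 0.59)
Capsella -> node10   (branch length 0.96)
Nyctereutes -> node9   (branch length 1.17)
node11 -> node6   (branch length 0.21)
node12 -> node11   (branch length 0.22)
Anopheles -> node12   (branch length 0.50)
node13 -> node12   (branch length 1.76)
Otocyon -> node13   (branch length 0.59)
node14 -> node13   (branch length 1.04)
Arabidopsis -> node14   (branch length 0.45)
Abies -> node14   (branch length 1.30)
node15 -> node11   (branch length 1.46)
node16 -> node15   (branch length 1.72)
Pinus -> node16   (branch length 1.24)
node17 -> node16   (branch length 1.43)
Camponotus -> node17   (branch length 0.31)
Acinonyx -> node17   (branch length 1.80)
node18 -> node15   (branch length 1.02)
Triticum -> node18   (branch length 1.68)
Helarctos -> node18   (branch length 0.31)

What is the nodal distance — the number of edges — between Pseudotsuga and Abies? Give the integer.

9

The MRCA of Pseudotsuga and Abies is the root of the tree.
From Pseudotsuga up to that node: 3 branches. From Abies up to the same node: 6 branches. Total: 3 + 6 = 9.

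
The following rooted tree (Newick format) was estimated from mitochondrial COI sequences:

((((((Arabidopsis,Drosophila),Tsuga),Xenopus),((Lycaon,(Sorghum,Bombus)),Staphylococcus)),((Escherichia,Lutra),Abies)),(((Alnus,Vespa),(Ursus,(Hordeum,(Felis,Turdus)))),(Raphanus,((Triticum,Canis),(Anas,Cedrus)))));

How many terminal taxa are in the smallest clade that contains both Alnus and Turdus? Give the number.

6

The MRCA of Alnus and Turdus is the node subtending ((Alnus,Vespa),(Ursus,(Hordeum,(Felis,Turdus)))).
That clade contains 6 terminal taxa: Alnus, Felis, Hordeum, Turdus, Ursus, Vespa.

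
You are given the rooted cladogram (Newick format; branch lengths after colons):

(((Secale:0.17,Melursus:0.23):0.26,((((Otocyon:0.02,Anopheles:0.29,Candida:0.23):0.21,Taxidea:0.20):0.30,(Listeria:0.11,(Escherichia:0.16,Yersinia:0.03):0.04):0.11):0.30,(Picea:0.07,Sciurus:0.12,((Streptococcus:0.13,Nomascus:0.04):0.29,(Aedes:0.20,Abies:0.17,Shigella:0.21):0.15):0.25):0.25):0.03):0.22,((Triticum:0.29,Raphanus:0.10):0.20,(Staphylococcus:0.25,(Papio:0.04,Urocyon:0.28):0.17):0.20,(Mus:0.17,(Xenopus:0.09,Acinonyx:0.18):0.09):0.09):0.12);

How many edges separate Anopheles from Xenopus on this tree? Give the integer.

10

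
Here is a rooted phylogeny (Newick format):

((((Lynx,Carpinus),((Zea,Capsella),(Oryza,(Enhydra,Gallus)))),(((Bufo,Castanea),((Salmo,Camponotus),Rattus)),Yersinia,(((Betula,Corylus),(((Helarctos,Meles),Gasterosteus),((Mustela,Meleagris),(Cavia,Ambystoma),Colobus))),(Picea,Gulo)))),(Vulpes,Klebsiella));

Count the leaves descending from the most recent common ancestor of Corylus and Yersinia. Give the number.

The MRCA of Corylus and Yersinia is the node subtending (((Bufo,Castanea),((Salmo,Camponotus),Rattus)),Yersinia,(((Betula,Corylus),(((Helarctos,Meles),Gasterosteus),((Mustela,Meleagris),(Cavia,Ambystoma),Colobus))),(Picea,Gulo))).
That clade contains 18 terminal taxa: Ambystoma, Betula, Bufo, Camponotus, Castanea, Cavia, Colobus, Corylus, Gasterosteus, Gulo, Helarctos, Meleagris, Meles, Mustela, Picea, Rattus, Salmo, Yersinia.

18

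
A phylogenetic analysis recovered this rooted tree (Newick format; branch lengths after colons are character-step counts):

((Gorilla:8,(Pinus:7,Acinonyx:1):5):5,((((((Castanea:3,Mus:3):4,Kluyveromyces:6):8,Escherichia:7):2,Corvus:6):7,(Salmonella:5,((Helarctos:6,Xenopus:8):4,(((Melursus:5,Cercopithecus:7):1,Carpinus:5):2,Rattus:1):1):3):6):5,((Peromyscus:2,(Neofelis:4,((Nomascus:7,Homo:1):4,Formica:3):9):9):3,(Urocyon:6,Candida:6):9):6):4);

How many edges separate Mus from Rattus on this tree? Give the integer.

The MRCA of Mus and Rattus is the node subtending (((((Castanea,Mus),Kluyveromyces),Escherichia),Corvus),(Salmonella,((Helarctos,Xenopus),(((Melursus,Cercopithecus),Carpinus),Rattus)))).
From Mus up to that node: 5 branches. From Rattus up to the same node: 4 branches. Total: 5 + 4 = 9.

9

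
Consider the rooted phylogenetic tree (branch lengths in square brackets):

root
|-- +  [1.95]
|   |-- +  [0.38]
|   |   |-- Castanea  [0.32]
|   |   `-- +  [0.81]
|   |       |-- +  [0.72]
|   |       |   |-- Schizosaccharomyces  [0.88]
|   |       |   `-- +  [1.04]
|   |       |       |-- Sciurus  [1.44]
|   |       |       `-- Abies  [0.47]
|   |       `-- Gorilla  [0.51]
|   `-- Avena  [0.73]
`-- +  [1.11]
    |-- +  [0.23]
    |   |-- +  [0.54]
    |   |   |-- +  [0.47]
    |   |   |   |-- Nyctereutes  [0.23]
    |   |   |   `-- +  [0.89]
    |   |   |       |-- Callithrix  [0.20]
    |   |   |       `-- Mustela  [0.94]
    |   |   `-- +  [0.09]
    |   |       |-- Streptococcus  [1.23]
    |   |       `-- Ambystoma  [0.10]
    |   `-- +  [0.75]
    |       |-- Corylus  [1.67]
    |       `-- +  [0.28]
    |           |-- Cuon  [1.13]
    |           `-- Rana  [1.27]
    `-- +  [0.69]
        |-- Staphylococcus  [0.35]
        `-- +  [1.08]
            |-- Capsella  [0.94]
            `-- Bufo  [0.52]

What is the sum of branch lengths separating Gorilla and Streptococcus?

The path runs Gorilla → … → MRCA → … → Streptococcus; the MRCA is the root of the tree.
Branch lengths along that path: 0.51 + 0.81 + 0.38 + 1.95 + 1.11 + 0.23 + 0.54 + 0.09 + 1.23 = 6.85.

6.85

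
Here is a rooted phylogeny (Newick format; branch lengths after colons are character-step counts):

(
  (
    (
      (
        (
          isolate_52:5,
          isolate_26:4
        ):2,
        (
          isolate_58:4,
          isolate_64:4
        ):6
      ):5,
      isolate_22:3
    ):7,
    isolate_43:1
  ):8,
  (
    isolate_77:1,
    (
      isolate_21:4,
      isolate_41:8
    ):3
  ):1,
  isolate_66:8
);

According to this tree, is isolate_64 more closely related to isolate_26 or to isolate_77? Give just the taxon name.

isolate_26

The MRCA of isolate_64 and isolate_26 subtends ((isolate_52,isolate_26),(isolate_58,isolate_64)) (4 taxa).
The MRCA of isolate_64 and isolate_77 is the root, subtending the entire tree (10 taxa).
The first is nested inside the second, so isolate_64 shares a more recent common ancestor with isolate_26.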